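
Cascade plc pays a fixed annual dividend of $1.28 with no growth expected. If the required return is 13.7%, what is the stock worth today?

$9.34

Zero-growth DDM (perpetuity): P₀ = D/r = 1.28 / 0.137 = 9.3431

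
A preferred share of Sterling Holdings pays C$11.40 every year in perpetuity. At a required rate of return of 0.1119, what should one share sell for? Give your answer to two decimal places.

C$101.88

Zero-growth DDM (perpetuity): P₀ = D/r = 11.40 / 0.1119 = 101.8767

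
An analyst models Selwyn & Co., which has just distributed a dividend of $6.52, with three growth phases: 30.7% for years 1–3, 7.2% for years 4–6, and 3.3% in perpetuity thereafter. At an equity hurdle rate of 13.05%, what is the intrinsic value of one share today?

Three-stage DDM. Project D₁…D_6; terminal Gordon value at t=6 with g = 0.033; discount at r = 0.1305.
D_1 = 8.5216
D_2 = 11.1378
D_3 = 14.5571
D_4 = 15.6052
D_5 = 16.7288
D_6 = 17.9332
TV_6 = 18.5250/(0.1305−0.033) = 190.0004
P₀ = Σ Dₜ/(1+r)ᵗ + TV_6/(1+r)^6 = 144.5514

$144.55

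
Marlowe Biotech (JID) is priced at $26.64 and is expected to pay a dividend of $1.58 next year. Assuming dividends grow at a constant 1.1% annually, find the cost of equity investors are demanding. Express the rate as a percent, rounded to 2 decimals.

7.03%

Rearranging the constant-growth DDM: r = D₁/P₀ + g.
r = 1.5800 / 26.64 + 0.011 = 0.05931 + 0.011 = 0.07031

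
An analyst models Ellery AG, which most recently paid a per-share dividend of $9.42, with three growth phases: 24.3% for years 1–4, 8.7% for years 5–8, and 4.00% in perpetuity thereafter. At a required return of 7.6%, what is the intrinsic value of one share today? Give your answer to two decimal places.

$628.35

Three-stage DDM. Project D₁…D_8; terminal Gordon value at t=8 with g = 0.04; discount at r = 0.076.
D_1 = 11.7091
D_2 = 14.5544
D_3 = 18.0911
D_4 = 22.4872
D_5 = 24.4436
D_6 = 26.5702
D_7 = 28.8818
D_8 = 31.3945
TV_8 = 32.6503/(0.076−0.04) = 906.9523
P₀ = Σ Dₜ/(1+r)ᵗ + TV_8/(1+r)^8 = 628.3488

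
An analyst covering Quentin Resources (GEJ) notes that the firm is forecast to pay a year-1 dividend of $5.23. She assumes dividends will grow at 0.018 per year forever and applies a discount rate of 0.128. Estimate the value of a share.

$47.55

Gordon growth model: P₀ = D₁/(r − g), with D₁ = 5.23 given directly.
P₀ = 5.2300 / (0.128 − 0.018) = 5.2300 / 0.11 = 47.5455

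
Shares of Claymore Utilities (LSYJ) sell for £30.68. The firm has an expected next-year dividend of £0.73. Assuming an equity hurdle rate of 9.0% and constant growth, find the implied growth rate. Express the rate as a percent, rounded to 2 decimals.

6.62%

From P₀ = D₁/(r − g), the implied growth is g = r − D₁/P₀.
g = 0.09 − 0.73/30.68 = 0.09 − 0.02379 = 0.06621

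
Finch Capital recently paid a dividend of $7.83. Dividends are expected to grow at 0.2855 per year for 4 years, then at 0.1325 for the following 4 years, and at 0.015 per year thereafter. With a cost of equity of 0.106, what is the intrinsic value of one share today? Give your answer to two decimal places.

Three-stage DDM. Project D₁…D_8; terminal Gordon value at t=8 with g = 0.015; discount at r = 0.106.
D_1 = 10.0655
D_2 = 12.9392
D_3 = 16.6333
D_4 = 21.3821
D_5 = 24.2152
D_6 = 27.4237
D_7 = 31.0574
D_8 = 35.1725
TV_8 = 35.7001/(0.106−0.015) = 392.3084
P₀ = Σ Dₜ/(1+r)ᵗ + TV_8/(1+r)^8 = 282.1508

$282.15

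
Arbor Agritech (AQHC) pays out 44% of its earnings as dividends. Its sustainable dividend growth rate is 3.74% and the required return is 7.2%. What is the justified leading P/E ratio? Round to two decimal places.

Justified leading P/E = b/(r−g) = 0.44/(0.072−0.0374) = 12.7168

12.72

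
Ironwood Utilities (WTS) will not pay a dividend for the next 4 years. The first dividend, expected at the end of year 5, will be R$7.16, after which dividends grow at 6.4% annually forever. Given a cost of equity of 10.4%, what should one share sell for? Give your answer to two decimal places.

R$120.50

Deferred-dividend DDM. At t=4 the remaining stream is a growing perpetuity with first payment D_5 = 7.16.
V_4 = D_5/(r−g) = 7.16/(0.104−0.064) = 179.0000
P₀ = V_4/(1+r)^4 = 179.0000/(1+0.104)^4 = 120.4971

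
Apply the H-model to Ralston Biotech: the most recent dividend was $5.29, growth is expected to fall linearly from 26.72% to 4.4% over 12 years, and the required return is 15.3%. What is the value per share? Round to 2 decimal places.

$115.66

H-model: P₀ = D₀[(1+g_L) + H(g_S−g_L)]/(r−g_L), with H = 12/2 = 6.
P₀ = 5.29 × [(1+0.044) + 6×(0.2672−0.044)] / (0.153−0.044)
   = 5.29 × 2.3832 / 0.109 = 115.6617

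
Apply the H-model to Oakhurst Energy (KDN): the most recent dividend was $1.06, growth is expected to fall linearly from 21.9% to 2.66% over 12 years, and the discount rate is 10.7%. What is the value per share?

H-model: P₀ = D₀[(1+g_L) + H(g_S−g_L)]/(r−g_L), with H = 12/2 = 6.
P₀ = 1.06 × [(1+0.0266) + 6×(0.219−0.0266)] / (0.107−0.0266)
   = 1.06 × 2.1810 / 0.0804 = 28.7545

$28.75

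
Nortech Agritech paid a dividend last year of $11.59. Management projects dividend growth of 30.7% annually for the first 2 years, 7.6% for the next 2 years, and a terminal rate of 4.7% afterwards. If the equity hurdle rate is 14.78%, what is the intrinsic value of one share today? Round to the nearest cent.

$192.70

Three-stage DDM. Project D₁…D_4; terminal Gordon value at t=4 with g = 0.047; discount at r = 0.1478.
D_1 = 15.1481
D_2 = 19.7986
D_3 = 21.3033
D_4 = 22.9224
TV_4 = 23.9997/(0.1478−0.047) = 238.0923
P₀ = Σ Dₜ/(1+r)ᵗ + TV_4/(1+r)^4 = 192.6970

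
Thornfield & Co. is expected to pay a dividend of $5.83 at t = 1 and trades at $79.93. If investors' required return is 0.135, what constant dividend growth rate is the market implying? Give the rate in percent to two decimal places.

6.21%

From P₀ = D₁/(r − g), the implied growth is g = r − D₁/P₀.
g = 0.135 − 5.83/79.93 = 0.135 − 0.07294 = 0.06206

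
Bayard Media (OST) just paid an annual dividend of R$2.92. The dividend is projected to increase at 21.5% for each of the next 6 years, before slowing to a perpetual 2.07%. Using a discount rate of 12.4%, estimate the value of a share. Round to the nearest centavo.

Two-stage DDM. Project D₁…D_6 at 0.215, terminal growth 0.0207, discount at r = 0.124.
D_1 = 3.5478
D_2 = 4.3106
D_3 = 5.2374
D_4 = 6.3634
D_5 = 7.7315
D_6 = 9.3938
Terminal value at t=6: TV = D_7/(r−g) = 9.5882/(0.124−0.0207) = 92.8193
P₀ = 3.5478/(1+0.124)^1 + 4.3106/(1+0.124)^2 + 5.2374/(1+0.124)^3 + 6.3634/(1+0.124)^4 + 7.7315/(1+0.124)^5 + 9.3938/(1+0.124)^6 + 92.8193/(1+0.124)^6 = 69.2413

R$69.24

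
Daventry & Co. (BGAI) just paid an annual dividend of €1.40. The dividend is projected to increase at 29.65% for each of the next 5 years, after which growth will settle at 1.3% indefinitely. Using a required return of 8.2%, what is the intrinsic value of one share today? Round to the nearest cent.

Two-stage DDM. Project D₁…D_5 at 0.2965, terminal growth 0.013, discount at r = 0.082.
D_1 = 1.8151
D_2 = 2.3533
D_3 = 3.0510
D_4 = 3.9557
D_5 = 5.1285
Terminal value at t=5: TV = D_6/(r−g) = 5.1952/(0.082−0.013) = 75.2924
P₀ = 1.8151/(1+0.082)^1 + 2.3533/(1+0.082)^2 + 3.0510/(1+0.082)^3 + 3.9557/(1+0.082)^4 + 5.1285/(1+0.082)^5 + 75.2924/(1+0.082)^5 = 63.2114

€63.21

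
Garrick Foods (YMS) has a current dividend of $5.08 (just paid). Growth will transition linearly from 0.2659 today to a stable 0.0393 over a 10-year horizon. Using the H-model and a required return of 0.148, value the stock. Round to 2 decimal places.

H-model: P₀ = D₀[(1+g_L) + H(g_S−g_L)]/(r−g_L), with H = 10/2 = 5.
P₀ = 5.08 × [(1+0.0393) + 5×(0.2659−0.0393)] / (0.148−0.0393)
   = 5.08 × 2.1723 / 0.1087 = 101.5206

$101.52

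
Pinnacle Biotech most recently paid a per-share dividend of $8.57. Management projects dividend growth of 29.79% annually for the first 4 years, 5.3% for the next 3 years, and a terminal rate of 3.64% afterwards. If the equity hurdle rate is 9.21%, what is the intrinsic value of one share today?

Three-stage DDM. Project D₁…D_7; terminal Gordon value at t=7 with g = 0.0364; discount at r = 0.0921.
D_1 = 11.1230
D_2 = 14.4365
D_3 = 18.7372
D_4 = 24.3190
D_5 = 25.6079
D_6 = 26.9651
D_7 = 28.3943
TV_7 = 29.4278/(0.0921−0.0364) = 528.3273
P₀ = Σ Dₜ/(1+r)ᵗ + TV_7/(1+r)^7 = 386.6184

$386.62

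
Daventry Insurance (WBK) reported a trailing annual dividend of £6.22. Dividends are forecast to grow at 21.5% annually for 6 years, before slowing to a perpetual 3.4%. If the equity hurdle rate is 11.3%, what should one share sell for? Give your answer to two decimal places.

£189.07

Two-stage DDM. Project D₁…D_6 at 0.215, terminal growth 0.034, discount at r = 0.113.
D_1 = 7.5573
D_2 = 9.1821
D_3 = 11.1563
D_4 = 13.5549
D_5 = 16.4692
D_6 = 20.0100
Terminal value at t=6: TV = D_7/(r−g) = 20.6904/(0.113−0.034) = 261.9036
P₀ = 7.5573/(1+0.113)^1 + 9.1821/(1+0.113)^2 + 11.1563/(1+0.113)^3 + 13.5549/(1+0.113)^4 + 16.4692/(1+0.113)^5 + 20.0100/(1+0.113)^6 + 261.9036/(1+0.113)^6 = 189.0710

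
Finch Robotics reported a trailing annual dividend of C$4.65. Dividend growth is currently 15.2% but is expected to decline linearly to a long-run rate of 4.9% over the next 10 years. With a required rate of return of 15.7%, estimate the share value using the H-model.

H-model: P₀ = D₀[(1+g_L) + H(g_S−g_L)]/(r−g_L), with H = 10/2 = 5.
P₀ = 4.65 × [(1+0.049) + 5×(0.152−0.049)] / (0.157−0.049)
   = 4.65 × 1.5640 / 0.108 = 67.3389

C$67.34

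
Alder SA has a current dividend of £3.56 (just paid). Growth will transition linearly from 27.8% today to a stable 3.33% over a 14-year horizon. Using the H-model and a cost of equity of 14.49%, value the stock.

H-model: P₀ = D₀[(1+g_L) + H(g_S−g_L)]/(r−g_L), with H = 14/2 = 7.
P₀ = 3.56 × [(1+0.0333) + 7×(0.278−0.0333)] / (0.1449−0.0333)
   = 3.56 × 2.7462 / 0.1116 = 87.6028

£87.60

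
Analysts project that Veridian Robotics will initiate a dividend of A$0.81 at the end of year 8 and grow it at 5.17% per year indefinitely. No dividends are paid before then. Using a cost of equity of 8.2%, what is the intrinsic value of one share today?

A$15.40

Deferred-dividend DDM. At t=7 the remaining stream is a growing perpetuity with first payment D_8 = 0.81.
V_7 = D_8/(r−g) = 0.81/(0.082−0.0517) = 26.7327
P₀ = V_7/(1+r)^7 = 26.7327/(1+0.082)^7 = 15.3975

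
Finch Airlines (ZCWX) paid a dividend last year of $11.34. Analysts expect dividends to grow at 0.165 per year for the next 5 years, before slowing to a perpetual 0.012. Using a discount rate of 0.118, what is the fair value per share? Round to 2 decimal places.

$197.28

Two-stage DDM. Project D₁…D_5 at 0.165, terminal growth 0.012, discount at r = 0.118.
D_1 = 13.2111
D_2 = 15.3909
D_3 = 17.9304
D_4 = 20.8890
D_5 = 24.3356
Terminal value at t=5: TV = D_6/(r−g) = 24.6277/(0.118−0.012) = 232.3364
P₀ = 13.2111/(1+0.118)^1 + 15.3909/(1+0.118)^2 + 17.9304/(1+0.118)^3 + 20.8890/(1+0.118)^4 + 24.3356/(1+0.118)^5 + 232.3364/(1+0.118)^5 = 197.2819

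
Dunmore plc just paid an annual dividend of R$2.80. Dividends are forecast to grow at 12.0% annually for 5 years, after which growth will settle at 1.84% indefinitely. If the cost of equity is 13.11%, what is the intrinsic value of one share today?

Two-stage DDM. Project D₁…D_5 at 0.12, terminal growth 0.0184, discount at r = 0.1311.
D_1 = 3.1360
D_2 = 3.5123
D_3 = 3.9338
D_4 = 4.4059
D_5 = 4.9346
Terminal value at t=5: TV = D_6/(r−g) = 5.0254/(0.1311−0.0184) = 44.5905
P₀ = 3.1360/(1+0.1311)^1 + 3.5123/(1+0.1311)^2 + 3.9338/(1+0.1311)^3 + 4.4059/(1+0.1311)^4 + 4.9346/(1+0.1311)^5 + 44.5905/(1+0.1311)^5 = 37.6777

R$37.68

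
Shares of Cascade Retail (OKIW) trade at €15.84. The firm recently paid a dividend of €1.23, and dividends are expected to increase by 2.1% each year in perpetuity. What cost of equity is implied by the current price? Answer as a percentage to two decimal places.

10.03%

Rearranging the constant-growth DDM: r = D₁/P₀ + g.
D₁ = 1.23 × (1 + 0.021) = 1.2558.
r = 1.2558 / 15.84 + 0.021 = 0.07928 + 0.021 = 0.10028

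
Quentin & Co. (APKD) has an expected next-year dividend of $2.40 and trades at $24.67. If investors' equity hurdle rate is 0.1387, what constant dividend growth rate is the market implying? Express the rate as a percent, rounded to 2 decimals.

From P₀ = D₁/(r − g), the implied growth is g = r − D₁/P₀.
g = 0.1387 − 2.40/24.67 = 0.1387 − 0.09728 = 0.04142

4.14%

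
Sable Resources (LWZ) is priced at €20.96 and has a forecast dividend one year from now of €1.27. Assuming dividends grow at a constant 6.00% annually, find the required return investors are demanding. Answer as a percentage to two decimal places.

Rearranging the constant-growth DDM: r = D₁/P₀ + g.
r = 1.2700 / 20.96 + 0.06 = 0.06059 + 0.06 = 0.12059

12.06%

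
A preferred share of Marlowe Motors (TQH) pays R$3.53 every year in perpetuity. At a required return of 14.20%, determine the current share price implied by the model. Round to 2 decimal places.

Zero-growth DDM (perpetuity): P₀ = D/r = 3.53 / 0.142 = 24.8592

R$24.86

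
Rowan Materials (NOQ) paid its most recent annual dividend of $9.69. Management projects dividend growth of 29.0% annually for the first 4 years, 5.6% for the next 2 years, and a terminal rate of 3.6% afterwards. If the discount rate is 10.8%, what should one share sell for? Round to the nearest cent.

$323.36

Three-stage DDM. Project D₁…D_6; terminal Gordon value at t=6 with g = 0.036; discount at r = 0.108.
D_1 = 12.5001
D_2 = 16.1251
D_3 = 20.8014
D_4 = 26.8338
D_5 = 28.3365
D_6 = 29.9234
TV_6 = 31.0006/(0.108−0.036) = 430.5640
P₀ = Σ Dₜ/(1+r)ᵗ + TV_6/(1+r)^6 = 323.3555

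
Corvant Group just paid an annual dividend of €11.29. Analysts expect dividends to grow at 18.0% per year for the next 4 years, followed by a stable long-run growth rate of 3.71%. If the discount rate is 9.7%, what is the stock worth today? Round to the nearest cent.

Two-stage DDM. Project D₁…D_4 at 0.18, terminal growth 0.0371, discount at r = 0.097.
D_1 = 13.3222
D_2 = 15.7202
D_3 = 18.5498
D_4 = 21.8888
Terminal value at t=4: TV = D_5/(r−g) = 22.7009/(0.097−0.0371) = 378.9796
P₀ = 13.3222/(1+0.097)^1 + 15.7202/(1+0.097)^2 + 18.5498/(1+0.097)^3 + 21.8888/(1+0.097)^4 + 378.9796/(1+0.097)^4 = 316.0645

€316.06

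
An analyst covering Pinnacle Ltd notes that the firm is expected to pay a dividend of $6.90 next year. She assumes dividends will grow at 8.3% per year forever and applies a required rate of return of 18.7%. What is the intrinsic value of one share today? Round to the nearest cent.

$66.35

Gordon growth model: P₀ = D₁/(r − g), with D₁ = 6.90 given directly.
P₀ = 6.9000 / (0.187 − 0.083) = 6.9000 / 0.104 = 66.3462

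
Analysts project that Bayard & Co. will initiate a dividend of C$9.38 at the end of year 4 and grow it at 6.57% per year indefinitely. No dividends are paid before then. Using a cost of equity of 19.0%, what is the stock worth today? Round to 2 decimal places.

C$44.78

Deferred-dividend DDM. At t=3 the remaining stream is a growing perpetuity with first payment D_4 = 9.38.
V_3 = D_4/(r−g) = 9.38/(0.19−0.0657) = 75.4626
P₀ = V_3/(1+r)^3 = 75.4626/(1+0.19)^3 = 44.7807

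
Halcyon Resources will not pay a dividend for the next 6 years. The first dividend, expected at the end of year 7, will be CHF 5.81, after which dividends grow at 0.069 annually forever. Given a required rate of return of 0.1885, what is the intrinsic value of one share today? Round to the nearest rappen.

CHF 17.25

Deferred-dividend DDM. At t=6 the remaining stream is a growing perpetuity with first payment D_7 = 5.81.
V_6 = D_7/(r−g) = 5.81/(0.1885−0.069) = 48.6192
P₀ = V_6/(1+r)^6 = 48.6192/(1+0.1885)^6 = 17.2510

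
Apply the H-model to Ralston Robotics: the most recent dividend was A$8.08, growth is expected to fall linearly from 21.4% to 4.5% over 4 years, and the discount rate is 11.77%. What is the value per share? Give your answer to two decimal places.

A$153.71

H-model: P₀ = D₀[(1+g_L) + H(g_S−g_L)]/(r−g_L), with H = 4/2 = 2.
P₀ = 8.08 × [(1+0.045) + 2×(0.214−0.045)] / (0.1177−0.045)
   = 8.08 × 1.3830 / 0.0727 = 153.7089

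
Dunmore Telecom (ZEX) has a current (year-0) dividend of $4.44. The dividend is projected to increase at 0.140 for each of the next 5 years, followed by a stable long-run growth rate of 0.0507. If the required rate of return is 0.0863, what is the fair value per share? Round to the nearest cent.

Two-stage DDM. Project D₁…D_5 at 0.14, terminal growth 0.0507, discount at r = 0.0863.
D_1 = 5.0616
D_2 = 5.7702
D_3 = 6.5781
D_4 = 7.4990
D_5 = 8.5488
Terminal value at t=5: TV = D_6/(r−g) = 8.9823/(0.0863−0.0507) = 252.3109
P₀ = 5.0616/(1+0.0863)^1 + 5.7702/(1+0.0863)^2 + 6.5781/(1+0.0863)^3 + 7.4990/(1+0.0863)^4 + 8.5488/(1+0.0863)^5 + 252.3109/(1+0.0863)^5 = 192.5141

$192.51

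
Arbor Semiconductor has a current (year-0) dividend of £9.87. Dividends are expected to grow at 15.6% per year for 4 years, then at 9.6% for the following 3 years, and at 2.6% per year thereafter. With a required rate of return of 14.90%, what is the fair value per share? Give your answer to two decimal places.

£140.92

Three-stage DDM. Project D₁…D_7; terminal Gordon value at t=7 with g = 0.026; discount at r = 0.149.
D_1 = 11.4097
D_2 = 13.1896
D_3 = 15.2472
D_4 = 17.6258
D_5 = 19.3179
D_6 = 21.1724
D_7 = 23.2049
TV_7 = 23.8083/(0.149−0.026) = 193.5630
P₀ = Σ Dₜ/(1+r)ᵗ + TV_7/(1+r)^7 = 140.9214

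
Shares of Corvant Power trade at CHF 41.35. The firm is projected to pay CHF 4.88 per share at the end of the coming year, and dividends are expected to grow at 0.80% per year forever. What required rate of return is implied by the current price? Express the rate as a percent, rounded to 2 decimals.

12.60%

Rearranging the constant-growth DDM: r = D₁/P₀ + g.
r = 4.8800 / 41.35 + 0.008 = 0.11802 + 0.008 = 0.12602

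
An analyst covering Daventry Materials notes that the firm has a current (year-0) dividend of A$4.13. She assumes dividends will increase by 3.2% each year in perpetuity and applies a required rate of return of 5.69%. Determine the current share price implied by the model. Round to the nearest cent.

A$171.17

Gordon growth model: P₀ = D₁/(r − g). D₁ = 4.13 × (1 + 0.032) = 4.2622.
P₀ = 4.2622 / (0.0569 − 0.032) = 4.2622 / 0.0249 = 171.1711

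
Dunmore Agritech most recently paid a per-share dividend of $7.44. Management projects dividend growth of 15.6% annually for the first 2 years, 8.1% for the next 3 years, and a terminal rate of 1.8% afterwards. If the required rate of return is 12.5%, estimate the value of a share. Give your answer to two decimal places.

$103.58

Three-stage DDM. Project D₁…D_5; terminal Gordon value at t=5 with g = 0.018; discount at r = 0.125.
D_1 = 8.6006
D_2 = 9.9423
D_3 = 10.7477
D_4 = 11.6182
D_5 = 12.5593
TV_5 = 12.7854/(0.125−0.018) = 119.4895
P₀ = Σ Dₜ/(1+r)ᵗ + TV_5/(1+r)^5 = 103.5800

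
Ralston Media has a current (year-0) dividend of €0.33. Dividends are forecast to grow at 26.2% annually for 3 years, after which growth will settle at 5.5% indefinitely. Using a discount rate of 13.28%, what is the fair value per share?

€7.42

Two-stage DDM. Project D₁…D_3 at 0.262, terminal growth 0.055, discount at r = 0.1328.
D_1 = 0.4165
D_2 = 0.5256
D_3 = 0.6633
Terminal value at t=3: TV = D_4/(r−g) = 0.6998/(0.1328−0.055) = 8.9942
P₀ = 0.4165/(1+0.1328)^1 + 0.5256/(1+0.1328)^2 + 0.6633/(1+0.1328)^3 + 8.9942/(1+0.1328)^3 = 7.4208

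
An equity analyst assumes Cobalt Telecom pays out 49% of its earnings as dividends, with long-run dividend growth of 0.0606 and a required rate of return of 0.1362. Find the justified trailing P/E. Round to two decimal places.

6.87

Justified trailing P/E = b(1+g)/(r−g) = 0.49×(1+0.0606)/(0.1362−0.0606) = 6.8743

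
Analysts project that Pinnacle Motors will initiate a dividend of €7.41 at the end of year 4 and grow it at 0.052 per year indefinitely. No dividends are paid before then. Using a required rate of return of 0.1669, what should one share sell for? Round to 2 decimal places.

€40.59

Deferred-dividend DDM. At t=3 the remaining stream is a growing perpetuity with first payment D_4 = 7.41.
V_3 = D_4/(r−g) = 7.41/(0.1669−0.052) = 64.4909
P₀ = V_3/(1+r)^3 = 64.4909/(1+0.1669)^3 = 40.5880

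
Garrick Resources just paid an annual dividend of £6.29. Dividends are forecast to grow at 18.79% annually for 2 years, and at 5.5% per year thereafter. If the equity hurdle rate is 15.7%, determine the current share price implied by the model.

Two-stage DDM. Project D₁…D_2 at 0.1879, terminal growth 0.055, discount at r = 0.157.
D_1 = 7.4719
D_2 = 8.8759
Terminal value at t=2: TV = D_3/(r−g) = 9.3640/(0.157−0.055) = 91.8042
P₀ = 7.4719/(1+0.157)^1 + 8.8759/(1+0.157)^2 + 91.8042/(1+0.157)^2 = 81.6682

£81.67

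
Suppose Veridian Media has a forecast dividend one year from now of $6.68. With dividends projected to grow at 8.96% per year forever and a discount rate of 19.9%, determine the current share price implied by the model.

$61.06

Gordon growth model: P₀ = D₁/(r − g), with D₁ = 6.68 given directly.
P₀ = 6.6800 / (0.199 − 0.0896) = 6.6800 / 0.1094 = 61.0603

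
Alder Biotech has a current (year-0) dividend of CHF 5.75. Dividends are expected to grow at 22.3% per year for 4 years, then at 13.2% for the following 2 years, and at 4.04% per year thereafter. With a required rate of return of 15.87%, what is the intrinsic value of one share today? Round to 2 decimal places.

Three-stage DDM. Project D₁…D_6; terminal Gordon value at t=6 with g = 0.0404; discount at r = 0.1587.
D_1 = 7.0323
D_2 = 8.6004
D_3 = 10.5183
D_4 = 12.8639
D_5 = 14.5620
D_6 = 16.4841
TV_6 = 17.1501/(0.1587−0.0404) = 144.9713
P₀ = Σ Dₜ/(1+r)ᵗ + TV_6/(1+r)^6 = 100.0605

CHF 100.06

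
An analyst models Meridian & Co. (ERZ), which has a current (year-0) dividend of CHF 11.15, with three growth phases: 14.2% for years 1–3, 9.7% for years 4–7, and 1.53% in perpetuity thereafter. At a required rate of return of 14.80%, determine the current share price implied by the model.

CHF 142.36

Three-stage DDM. Project D₁…D_7; terminal Gordon value at t=7 with g = 0.0153; discount at r = 0.148.
D_1 = 12.7333
D_2 = 14.5414
D_3 = 16.6063
D_4 = 18.2171
D_5 = 19.9842
D_6 = 21.9227
D_7 = 24.0491
TV_7 = 24.4171/(0.148−0.0153) = 184.0023
P₀ = Σ Dₜ/(1+r)ᵗ + TV_7/(1+r)^7 = 142.3629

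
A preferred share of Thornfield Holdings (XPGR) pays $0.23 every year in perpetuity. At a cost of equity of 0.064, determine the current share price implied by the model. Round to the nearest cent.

$3.59

Zero-growth DDM (perpetuity): P₀ = D/r = 0.23 / 0.064 = 3.5938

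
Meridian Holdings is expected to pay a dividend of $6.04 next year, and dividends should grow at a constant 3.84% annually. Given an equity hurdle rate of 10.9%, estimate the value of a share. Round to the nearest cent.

Gordon growth model: P₀ = D₁/(r − g), with D₁ = 6.04 given directly.
P₀ = 6.0400 / (0.109 − 0.0384) = 6.0400 / 0.0706 = 85.5524

$85.55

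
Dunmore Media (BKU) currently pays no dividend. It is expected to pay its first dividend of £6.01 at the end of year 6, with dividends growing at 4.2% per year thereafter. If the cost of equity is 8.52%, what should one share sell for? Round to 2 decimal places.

Deferred-dividend DDM. At t=5 the remaining stream is a growing perpetuity with first payment D_6 = 6.01.
V_5 = D_6/(r−g) = 6.01/(0.0852−0.042) = 139.1204
P₀ = V_5/(1+r)^5 = 139.1204/(1+0.0852)^5 = 92.4361

£92.44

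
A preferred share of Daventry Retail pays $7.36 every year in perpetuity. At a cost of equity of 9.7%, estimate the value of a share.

$75.88

Zero-growth DDM (perpetuity): P₀ = D/r = 7.36 / 0.097 = 75.8763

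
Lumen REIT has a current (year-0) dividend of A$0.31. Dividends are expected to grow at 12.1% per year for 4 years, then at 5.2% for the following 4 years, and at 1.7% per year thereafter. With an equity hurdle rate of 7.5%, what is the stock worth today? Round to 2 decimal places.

A$8.66

Three-stage DDM. Project D₁…D_8; terminal Gordon value at t=8 with g = 0.017; discount at r = 0.075.
D_1 = 0.3475
D_2 = 0.3896
D_3 = 0.4367
D_4 = 0.4895
D_5 = 0.5150
D_6 = 0.5418
D_7 = 0.5699
D_8 = 0.5996
TV_8 = 0.6098/(0.075−0.017) = 10.5133
P₀ = Σ Dₜ/(1+r)ᵗ + TV_8/(1+r)^8 = 8.6628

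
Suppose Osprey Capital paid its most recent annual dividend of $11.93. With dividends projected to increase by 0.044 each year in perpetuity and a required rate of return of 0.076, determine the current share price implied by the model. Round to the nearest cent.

$389.22

Gordon growth model: P₀ = D₁/(r − g). D₁ = 11.93 × (1 + 0.044) = 12.4549.
P₀ = 12.4549 / (0.076 − 0.044) = 12.4549 / 0.032 = 389.2163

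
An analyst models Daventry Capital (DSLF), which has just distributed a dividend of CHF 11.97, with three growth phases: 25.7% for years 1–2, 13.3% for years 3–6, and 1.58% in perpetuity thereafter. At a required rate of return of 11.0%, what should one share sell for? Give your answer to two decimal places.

Three-stage DDM. Project D₁…D_6; terminal Gordon value at t=6 with g = 0.0158; discount at r = 0.11.
D_1 = 15.0463
D_2 = 18.9132
D_3 = 21.4286
D_4 = 24.2786
D_5 = 27.5077
D_6 = 31.1662
TV_6 = 31.6587/(0.11−0.0158) = 336.0792
P₀ = Σ Dₜ/(1+r)ᵗ + TV_6/(1+r)^6 = 273.2360

CHF 273.24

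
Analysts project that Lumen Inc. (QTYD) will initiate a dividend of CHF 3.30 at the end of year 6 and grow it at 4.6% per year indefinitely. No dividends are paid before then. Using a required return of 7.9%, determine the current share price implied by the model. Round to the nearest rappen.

Deferred-dividend DDM. At t=5 the remaining stream is a growing perpetuity with first payment D_6 = 3.30.
V_5 = D_6/(r−g) = 3.30/(0.079−0.046) = 100.0000
P₀ = V_5/(1+r)^5 = 100.0000/(1+0.079)^5 = 68.3743

CHF 68.37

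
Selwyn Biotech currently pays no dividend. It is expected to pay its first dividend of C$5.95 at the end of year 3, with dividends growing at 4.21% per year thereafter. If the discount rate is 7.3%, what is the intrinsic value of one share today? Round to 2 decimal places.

Deferred-dividend DDM. At t=2 the remaining stream is a growing perpetuity with first payment D_3 = 5.95.
V_2 = D_3/(r−g) = 5.95/(0.073−0.0421) = 192.5566
P₀ = V_2/(1+r)^2 = 192.5566/(1+0.073)^2 = 167.2473

C$167.25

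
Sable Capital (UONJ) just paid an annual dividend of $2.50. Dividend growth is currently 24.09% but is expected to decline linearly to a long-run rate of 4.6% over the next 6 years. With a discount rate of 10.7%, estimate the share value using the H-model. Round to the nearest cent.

$66.83

H-model: P₀ = D₀[(1+g_L) + H(g_S−g_L)]/(r−g_L), with H = 6/2 = 3.
P₀ = 2.50 × [(1+0.046) + 3×(0.2409−0.046)] / (0.107−0.046)
   = 2.50 × 1.6307 / 0.061 = 66.8320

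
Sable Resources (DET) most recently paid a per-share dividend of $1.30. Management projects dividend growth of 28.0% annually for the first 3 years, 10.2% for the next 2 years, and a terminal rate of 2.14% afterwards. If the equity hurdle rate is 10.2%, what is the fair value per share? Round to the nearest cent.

Three-stage DDM. Project D₁…D_5; terminal Gordon value at t=5 with g = 0.0214; discount at r = 0.102.
D_1 = 1.6640
D_2 = 2.1299
D_3 = 2.7263
D_4 = 3.0044
D_5 = 3.3108
TV_5 = 3.3817/(0.102−0.0214) = 41.9563
P₀ = Σ Dₜ/(1+r)ᵗ + TV_5/(1+r)^5 = 35.1914

$35.19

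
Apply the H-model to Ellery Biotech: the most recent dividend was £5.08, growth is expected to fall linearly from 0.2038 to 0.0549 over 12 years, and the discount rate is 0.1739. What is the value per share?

£83.17

H-model: P₀ = D₀[(1+g_L) + H(g_S−g_L)]/(r−g_L), with H = 12/2 = 6.
P₀ = 5.08 × [(1+0.0549) + 6×(0.2038−0.0549)] / (0.1739−0.0549)
   = 5.08 × 1.9483 / 0.119 = 83.1711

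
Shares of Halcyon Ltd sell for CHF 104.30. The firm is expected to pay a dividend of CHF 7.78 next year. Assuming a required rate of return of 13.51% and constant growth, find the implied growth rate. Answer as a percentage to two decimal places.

From P₀ = D₁/(r − g), the implied growth is g = r − D₁/P₀.
g = 0.1351 − 7.78/104.30 = 0.1351 − 0.07459 = 0.06051

6.05%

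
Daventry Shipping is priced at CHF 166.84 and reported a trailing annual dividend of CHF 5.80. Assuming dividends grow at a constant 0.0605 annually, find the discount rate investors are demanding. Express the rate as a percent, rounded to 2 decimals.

Rearranging the constant-growth DDM: r = D₁/P₀ + g.
D₁ = 5.80 × (1 + 0.0605) = 6.1509.
r = 6.1509 / 166.84 + 0.0605 = 0.03687 + 0.0605 = 0.09737

9.74%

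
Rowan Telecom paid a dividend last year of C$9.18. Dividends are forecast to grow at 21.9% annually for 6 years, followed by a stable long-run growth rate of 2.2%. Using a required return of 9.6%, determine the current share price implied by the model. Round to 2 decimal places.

Two-stage DDM. Project D₁…D_6 at 0.219, terminal growth 0.022, discount at r = 0.096.
D_1 = 11.1904
D_2 = 13.6411
D_3 = 16.6285
D_4 = 20.2702
D_5 = 24.7093
D_6 = 30.1207
Terminal value at t=6: TV = D_7/(r−g) = 30.7833/(0.096−0.022) = 415.9911
P₀ = 11.1904/(1+0.096)^1 + 13.6411/(1+0.096)^2 + 16.6285/(1+0.096)^3 + 20.2702/(1+0.096)^4 + 24.7093/(1+0.096)^5 + 30.1207/(1+0.096)^6 + 415.9911/(1+0.096)^6 = 321.2528

C$321.25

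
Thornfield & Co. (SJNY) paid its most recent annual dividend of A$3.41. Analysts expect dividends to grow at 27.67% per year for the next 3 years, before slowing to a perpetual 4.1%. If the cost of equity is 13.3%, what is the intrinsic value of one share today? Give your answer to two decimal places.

Two-stage DDM. Project D₁…D_3 at 0.2767, terminal growth 0.041, discount at r = 0.133.
D_1 = 4.3535
D_2 = 5.5582
D_3 = 7.0961
Terminal value at t=3: TV = D_4/(r−g) = 7.3871/(0.133−0.041) = 80.2941
P₀ = 4.3535/(1+0.133)^1 + 5.5582/(1+0.133)^2 + 7.0961/(1+0.133)^3 + 80.2941/(1+0.133)^3 = 68.2583

A$68.26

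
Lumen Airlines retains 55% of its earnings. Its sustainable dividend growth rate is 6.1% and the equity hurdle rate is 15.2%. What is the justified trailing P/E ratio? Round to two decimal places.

5.25

Payout ratio b = 1 − 0.55 = 0.45.
Justified trailing P/E = b(1+g)/(r−g) = 0.45×(1+0.061)/(0.152−0.061) = 5.2467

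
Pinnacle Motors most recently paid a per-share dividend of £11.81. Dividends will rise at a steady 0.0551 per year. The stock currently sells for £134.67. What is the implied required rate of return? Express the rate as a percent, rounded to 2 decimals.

14.76%

Rearranging the constant-growth DDM: r = D₁/P₀ + g.
D₁ = 11.81 × (1 + 0.0551) = 12.4607.
r = 12.4607 / 134.67 + 0.0551 = 0.09253 + 0.0551 = 0.14763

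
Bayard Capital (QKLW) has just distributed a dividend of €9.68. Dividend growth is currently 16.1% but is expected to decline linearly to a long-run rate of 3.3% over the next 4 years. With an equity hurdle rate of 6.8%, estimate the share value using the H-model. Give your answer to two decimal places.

€356.50

H-model: P₀ = D₀[(1+g_L) + H(g_S−g_L)]/(r−g_L), with H = 4/2 = 2.
P₀ = 9.68 × [(1+0.033) + 2×(0.161−0.033)] / (0.068−0.033)
   = 9.68 × 1.2890 / 0.035 = 356.5006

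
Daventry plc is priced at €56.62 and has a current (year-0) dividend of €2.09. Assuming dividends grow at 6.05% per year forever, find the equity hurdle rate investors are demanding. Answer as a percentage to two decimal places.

Rearranging the constant-growth DDM: r = D₁/P₀ + g.
D₁ = 2.09 × (1 + 0.0605) = 2.2164.
r = 2.2164 / 56.62 + 0.0605 = 0.03915 + 0.0605 = 0.09965

9.96%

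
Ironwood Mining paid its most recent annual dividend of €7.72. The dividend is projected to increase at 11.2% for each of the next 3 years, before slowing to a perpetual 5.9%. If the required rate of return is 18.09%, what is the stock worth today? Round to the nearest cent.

€76.56

Two-stage DDM. Project D₁…D_3 at 0.112, terminal growth 0.059, discount at r = 0.1809.
D_1 = 8.5846
D_2 = 9.5461
D_3 = 10.6153
Terminal value at t=3: TV = D_4/(r−g) = 11.2416/(0.1809−0.059) = 92.2197
P₀ = 8.5846/(1+0.1809)^1 + 9.5461/(1+0.1809)^2 + 10.6153/(1+0.1809)^3 + 92.2197/(1+0.1809)^3 = 76.5606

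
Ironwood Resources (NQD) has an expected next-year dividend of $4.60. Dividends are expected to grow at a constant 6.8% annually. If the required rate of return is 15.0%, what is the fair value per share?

Gordon growth model: P₀ = D₁/(r − g), with D₁ = 4.60 given directly.
P₀ = 4.6000 / (0.15 − 0.068) = 4.6000 / 0.082 = 56.0976

$56.10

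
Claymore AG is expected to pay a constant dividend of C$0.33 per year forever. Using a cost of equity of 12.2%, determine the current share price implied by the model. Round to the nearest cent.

Zero-growth DDM (perpetuity): P₀ = D/r = 0.33 / 0.122 = 2.7049

C$2.70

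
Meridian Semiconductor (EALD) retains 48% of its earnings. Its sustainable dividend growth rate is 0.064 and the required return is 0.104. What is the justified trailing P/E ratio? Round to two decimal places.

Payout ratio b = 1 − 0.48 = 0.52.
Justified trailing P/E = b(1+g)/(r−g) = 0.52×(1+0.064)/(0.104−0.064) = 13.8320

13.83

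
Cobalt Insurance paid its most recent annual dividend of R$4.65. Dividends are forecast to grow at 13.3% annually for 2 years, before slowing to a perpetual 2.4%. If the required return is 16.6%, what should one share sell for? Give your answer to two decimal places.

R$40.57

Two-stage DDM. Project D₁…D_2 at 0.133, terminal growth 0.024, discount at r = 0.166.
D_1 = 5.2685
D_2 = 5.9692
Terminal value at t=2: TV = D_3/(r−g) = 6.1124/(0.166−0.024) = 43.0452
P₀ = 5.2685/(1+0.166)^1 + 5.9692/(1+0.166)^2 + 43.0452/(1+0.166)^2 = 40.5701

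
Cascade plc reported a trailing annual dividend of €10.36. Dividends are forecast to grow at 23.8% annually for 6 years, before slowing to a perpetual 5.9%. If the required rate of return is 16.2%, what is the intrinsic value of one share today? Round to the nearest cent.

€233.82

Two-stage DDM. Project D₁…D_6 at 0.238, terminal growth 0.059, discount at r = 0.162.
D_1 = 12.8257
D_2 = 15.8782
D_3 = 19.6572
D_4 = 24.3356
D_5 = 30.1275
D_6 = 37.2978
Terminal value at t=6: TV = D_7/(r−g) = 39.4984/(0.162−0.059) = 383.4797
P₀ = 12.8257/(1+0.162)^1 + 15.8782/(1+0.162)^2 + 19.6572/(1+0.162)^3 + 24.3356/(1+0.162)^4 + 30.1275/(1+0.162)^5 + 37.2978/(1+0.162)^6 + 383.4797/(1+0.162)^6 = 233.8238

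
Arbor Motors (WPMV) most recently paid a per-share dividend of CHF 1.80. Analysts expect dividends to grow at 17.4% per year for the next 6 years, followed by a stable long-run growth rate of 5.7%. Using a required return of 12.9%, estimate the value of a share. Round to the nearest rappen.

Two-stage DDM. Project D₁…D_6 at 0.174, terminal growth 0.057, discount at r = 0.129.
D_1 = 2.1132
D_2 = 2.4809
D_3 = 2.9126
D_4 = 3.4194
D_5 = 4.0143
D_6 = 4.7128
Terminal value at t=6: TV = D_7/(r−g) = 4.9815/(0.129−0.057) = 69.1869
P₀ = 2.1132/(1+0.129)^1 + 2.4809/(1+0.129)^2 + 2.9126/(1+0.129)^3 + 3.4194/(1+0.129)^4 + 4.0143/(1+0.129)^5 + 4.7128/(1+0.129)^6 + 69.1869/(1+0.129)^6 = 45.8195

CHF 45.82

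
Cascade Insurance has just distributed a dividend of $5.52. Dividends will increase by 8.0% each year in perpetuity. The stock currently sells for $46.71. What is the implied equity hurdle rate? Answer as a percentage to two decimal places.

20.76%

Rearranging the constant-growth DDM: r = D₁/P₀ + g.
D₁ = 5.52 × (1 + 0.08) = 5.9616.
r = 5.9616 / 46.71 + 0.08 = 0.12763 + 0.08 = 0.20763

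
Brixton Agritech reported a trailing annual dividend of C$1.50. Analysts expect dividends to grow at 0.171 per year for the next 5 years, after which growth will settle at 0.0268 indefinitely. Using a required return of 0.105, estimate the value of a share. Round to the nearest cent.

Two-stage DDM. Project D₁…D_5 at 0.171, terminal growth 0.0268, discount at r = 0.105.
D_1 = 1.7565
D_2 = 2.0569
D_3 = 2.4086
D_4 = 2.8205
D_5 = 3.3028
Terminal value at t=5: TV = D_6/(r−g) = 3.3913/(0.105−0.0268) = 43.3665
P₀ = 1.7565/(1+0.105)^1 + 2.0569/(1+0.105)^2 + 2.4086/(1+0.105)^3 + 2.8205/(1+0.105)^4 + 3.3028/(1+0.105)^5 + 43.3665/(1+0.105)^5 = 35.2793

C$35.28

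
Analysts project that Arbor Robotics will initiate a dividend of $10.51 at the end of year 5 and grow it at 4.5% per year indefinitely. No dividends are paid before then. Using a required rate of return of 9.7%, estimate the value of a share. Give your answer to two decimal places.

$139.56

Deferred-dividend DDM. At t=4 the remaining stream is a growing perpetuity with first payment D_5 = 10.51.
V_4 = D_5/(r−g) = 10.51/(0.097−0.045) = 202.1154
P₀ = V_4/(1+r)^4 = 202.1154/(1+0.097)^4 = 139.5638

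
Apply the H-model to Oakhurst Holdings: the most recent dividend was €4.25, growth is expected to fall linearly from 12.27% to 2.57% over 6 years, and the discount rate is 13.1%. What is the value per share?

€53.14

H-model: P₀ = D₀[(1+g_L) + H(g_S−g_L)]/(r−g_L), with H = 6/2 = 3.
P₀ = 4.25 × [(1+0.0257) + 3×(0.1227−0.0257)] / (0.131−0.0257)
   = 4.25 × 1.3167 / 0.1053 = 53.1432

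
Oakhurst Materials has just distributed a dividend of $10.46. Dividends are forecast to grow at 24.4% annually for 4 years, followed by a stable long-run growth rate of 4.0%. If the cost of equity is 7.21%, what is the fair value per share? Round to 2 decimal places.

Two-stage DDM. Project D₁…D_4 at 0.244, terminal growth 0.04, discount at r = 0.0721.
D_1 = 13.0122
D_2 = 16.1872
D_3 = 20.1369
D_4 = 25.0503
Terminal value at t=4: TV = D_5/(r−g) = 26.0523/(0.0721−0.04) = 811.5990
P₀ = 13.0122/(1+0.0721)^1 + 16.1872/(1+0.0721)^2 + 20.1369/(1+0.0721)^3 + 25.0503/(1+0.0721)^4 + 811.5990/(1+0.0721)^4 = 675.8512

$675.85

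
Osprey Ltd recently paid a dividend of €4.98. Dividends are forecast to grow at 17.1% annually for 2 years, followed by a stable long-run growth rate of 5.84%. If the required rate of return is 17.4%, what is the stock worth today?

Two-stage DDM. Project D₁…D_2 at 0.171, terminal growth 0.0584, discount at r = 0.174.
D_1 = 5.8316
D_2 = 6.8288
Terminal value at t=2: TV = D_3/(r−g) = 7.2276/(0.174−0.0584) = 62.5223
P₀ = 5.8316/(1+0.174)^1 + 6.8288/(1+0.174)^2 + 62.5223/(1+0.174)^2 = 55.2846

€55.28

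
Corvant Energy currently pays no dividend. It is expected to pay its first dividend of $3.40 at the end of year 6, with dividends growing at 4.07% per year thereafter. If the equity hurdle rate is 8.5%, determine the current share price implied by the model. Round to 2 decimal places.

Deferred-dividend DDM. At t=5 the remaining stream is a growing perpetuity with first payment D_6 = 3.40.
V_5 = D_6/(r−g) = 3.40/(0.085−0.0407) = 76.7494
P₀ = V_5/(1+r)^5 = 76.7494/(1+0.085)^5 = 51.0419

$51.04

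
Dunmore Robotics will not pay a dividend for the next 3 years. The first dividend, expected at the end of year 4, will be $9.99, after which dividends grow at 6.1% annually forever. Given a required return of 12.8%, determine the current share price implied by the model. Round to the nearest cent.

$103.89

Deferred-dividend DDM. At t=3 the remaining stream is a growing perpetuity with first payment D_4 = 9.99.
V_3 = D_4/(r−g) = 9.99/(0.128−0.061) = 149.1045
P₀ = V_3/(1+r)^3 = 149.1045/(1+0.128)^3 = 103.8875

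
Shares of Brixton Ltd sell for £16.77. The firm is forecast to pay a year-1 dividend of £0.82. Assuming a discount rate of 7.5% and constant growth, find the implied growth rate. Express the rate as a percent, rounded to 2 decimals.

From P₀ = D₁/(r − g), the implied growth is g = r − D₁/P₀.
g = 0.075 − 0.82/16.77 = 0.075 − 0.04890 = 0.02610

2.61%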